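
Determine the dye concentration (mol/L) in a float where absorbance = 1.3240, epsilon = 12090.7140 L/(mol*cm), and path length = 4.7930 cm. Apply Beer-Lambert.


Formula: c = A / (epsilon * l)
Substituting: c = 1.3240 / (12090.7140 * 4.7930)
Result: 2.2847e-05 mol/L


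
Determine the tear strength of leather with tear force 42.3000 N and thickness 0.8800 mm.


Formula: Tear strength = force / thickness
Substituting: Tear strength = 42.3000 / 0.8800
Result: 48.0682 N/mm


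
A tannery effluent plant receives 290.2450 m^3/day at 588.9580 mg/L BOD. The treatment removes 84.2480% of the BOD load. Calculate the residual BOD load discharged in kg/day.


Load_in = volume * conc / 1000 = 290.2450 * 588.9580 / 1000 = 170.9421 kg/day
Removed = Load_in * eff / 100 = 170.9421 * 84.2480 / 100 = 144.0153 kg/day
Load_out = Load_in - Removed = 170.9421 - 144.0153 = 26.9268 kg/day


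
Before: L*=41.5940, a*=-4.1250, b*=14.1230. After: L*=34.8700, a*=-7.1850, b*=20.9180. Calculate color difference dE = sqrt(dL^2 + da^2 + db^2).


dL = -6.7240, da = -3.0600, db = 6.7950
dE = sqrt((-6.7240)^2 + (-3.0600)^2 + 6.7950^2) = 10.0373


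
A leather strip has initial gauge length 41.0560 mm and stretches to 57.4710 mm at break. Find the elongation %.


Formula: Elongation = (Lf - L0) / L0 * 100
Substituting: Elongation = (57.4710 - 41.0560) / 41.0560 * 100
Result: 39.9820 %


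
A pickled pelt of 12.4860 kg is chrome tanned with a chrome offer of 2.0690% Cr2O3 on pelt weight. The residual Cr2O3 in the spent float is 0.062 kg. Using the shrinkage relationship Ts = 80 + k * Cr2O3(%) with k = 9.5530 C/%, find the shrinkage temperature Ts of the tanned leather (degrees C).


Offered = pelt * offer_pct / 100 = 12.4860 * 2.0690 / 100 = 0.2583 kg
Uptake = offered - residual = 0.2583 - 0.062 = 0.1963 kg
Cr2O3% on pelt = uptake / pelt * 100 = 0.1963 / 12.4860 * 100 = 1.5724 %
Ts = 80 + k * Cr2O3% = 80 + 9.5530 * 1.5724 = 95.0216 C


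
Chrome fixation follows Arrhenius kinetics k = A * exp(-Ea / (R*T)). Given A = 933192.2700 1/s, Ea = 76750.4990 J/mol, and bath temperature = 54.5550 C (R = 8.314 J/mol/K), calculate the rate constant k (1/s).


T_K = T_C + 273.15 = 54.5550 + 273.15 = 327.7050 K
exponent = -Ea / (R * T_K) = -76750.4990 / (8.314 * 327.7050) = -28.1701
k = A * exp(exponent) = 933192.2700 * exp(-28.1701) = 5.4433e-07 1/s


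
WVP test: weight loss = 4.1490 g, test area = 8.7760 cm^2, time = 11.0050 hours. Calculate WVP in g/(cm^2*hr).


Formula: WVP = loss / (area * time)
Substituting: WVP = 4.1490 / (8.7760 * 11.0050)
Result: 0.0429593 g/(cm^2*hr)


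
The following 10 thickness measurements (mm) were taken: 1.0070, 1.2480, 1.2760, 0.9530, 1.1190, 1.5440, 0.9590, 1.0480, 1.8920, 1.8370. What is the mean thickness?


Formula: Average = sum / n
Substituting: Average = 12.8830 / 10
Result: 1.2883 mm


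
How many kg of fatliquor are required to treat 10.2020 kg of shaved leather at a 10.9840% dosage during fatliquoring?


Formula: Fat = substrate * pct / 100
Substituting: Fat = 10.2020 * 10.9840 / 100
Result: 1.1206 kg


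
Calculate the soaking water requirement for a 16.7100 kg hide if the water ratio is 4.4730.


Formula: Water = hide_weight * ratio
Substituting: Water = 16.7100 * 4.4730
Result: 74.7438 kg


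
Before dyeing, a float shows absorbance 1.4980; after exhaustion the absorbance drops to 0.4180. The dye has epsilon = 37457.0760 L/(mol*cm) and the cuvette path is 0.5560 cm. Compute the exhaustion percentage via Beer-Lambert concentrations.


c_initial = A_i / (epsilon * l) = 1.4980 / (37457.0760 * 0.5560) = 7.1929e-05 mol/L
c_final = A_f / (epsilon * l) = 0.4180 / (37457.0760 * 0.5560) = 2.0071e-05 mol/L
Exhaustion = (c_initial - c_final) / c_initial * 100 = (7.1929e-05 - 2.0071e-05) / 7.1929e-05 * 100 = 72.0961 %


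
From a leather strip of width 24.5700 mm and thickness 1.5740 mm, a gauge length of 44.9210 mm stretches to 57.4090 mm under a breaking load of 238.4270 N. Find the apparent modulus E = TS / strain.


TS = F / (w * t) = 238.4270 / (24.5700 * 1.5740) = 6.1652 N/mm^2
strain = (Lf - L0) / L0 = (57.4090 - 44.9210) / 44.9210 = 0.2780
E = TS / strain = 6.1652 / 0.2780 = 22.1770 N/mm^2


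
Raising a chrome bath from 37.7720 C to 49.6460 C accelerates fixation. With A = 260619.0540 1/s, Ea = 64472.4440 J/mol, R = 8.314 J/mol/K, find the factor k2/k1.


T1 = 37.7720 + 273.15 = 310.9220 K; T2 = 49.6460 + 273.15 = 322.7960 K
k1 = A * exp(-Ea/(R*T1)) = 260619.0540 * exp(-64472.4440/(8.314*310.9220)) = 3.8397e-06 1/s
k2 = A * exp(-Ea/(R*T2)) = 260619.0540 * exp(-64472.4440/(8.314*322.7960)) = 9.6104e-06 1/s
k2/k1 = 9.6104e-06 / 3.8397e-06 = 2.5029


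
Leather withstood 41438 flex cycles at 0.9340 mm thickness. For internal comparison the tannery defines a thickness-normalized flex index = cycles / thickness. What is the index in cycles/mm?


Formula: Index = cycles / thickness
Substituting: Index = 41438 / 0.9340
Result: 44366.1670 cycles/mm


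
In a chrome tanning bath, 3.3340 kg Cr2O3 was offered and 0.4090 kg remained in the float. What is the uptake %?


Formula: Uptake = (offered - residual) / offered * 100
Substituting: Uptake = (3.3340 - 0.4090) / 3.3340 * 100
Result: 87.7325 %


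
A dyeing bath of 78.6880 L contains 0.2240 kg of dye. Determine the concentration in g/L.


Formula: Conc = dye_mass(kg) / volume(L) * 1000
Substituting: Conc = 0.2240 / 78.6880 * 1000
Result: 2.8467 g/L


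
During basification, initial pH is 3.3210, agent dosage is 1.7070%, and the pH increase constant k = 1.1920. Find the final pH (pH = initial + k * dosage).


Formula: pH_final = pH_initial + k * base_pct
Substituting: pH_final = 3.3210 + 1.1920 * 1.7070
Result: 5.3557


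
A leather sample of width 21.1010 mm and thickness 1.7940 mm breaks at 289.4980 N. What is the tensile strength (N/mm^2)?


Formula: TS = force / (width * thickness)
Substituting: TS = 289.4980 / (21.1010 * 1.7940)
Result: 7.6475 N/mm^2


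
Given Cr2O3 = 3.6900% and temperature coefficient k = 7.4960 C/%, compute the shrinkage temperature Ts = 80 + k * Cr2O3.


Formula: Ts = 80 + k * Cr2O3
Substituting: Ts = 80 + 7.4960 * 3.6900
Result: 107.6602 C


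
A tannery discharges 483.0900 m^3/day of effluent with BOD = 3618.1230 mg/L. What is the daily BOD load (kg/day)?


Formula: BOD_load = volume * conc / 1000
Substituting: BOD_load = 483.0900 * 3618.1230 / 1000
Result: 1747.8790 kg/day


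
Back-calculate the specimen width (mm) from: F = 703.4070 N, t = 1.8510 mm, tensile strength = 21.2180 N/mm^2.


Formula: w = F / (TS * t)
Substituting: w = 703.4070 / (21.2180 * 1.8510)
Result: 17.9100 mm


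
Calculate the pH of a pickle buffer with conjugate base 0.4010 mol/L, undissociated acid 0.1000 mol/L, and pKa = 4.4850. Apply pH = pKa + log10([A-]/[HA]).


ratio = [A-] / [HA] = 0.4010 / 0.1000 = 4.0100
log10(ratio) = 0.6031
pH = pKa + log10(ratio) = 4.4850 + 0.6031 = 5.0881


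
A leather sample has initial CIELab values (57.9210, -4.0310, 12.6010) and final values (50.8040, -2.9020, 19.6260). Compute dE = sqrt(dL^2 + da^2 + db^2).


dL = -7.1170, da = 1.1290, db = 7.0250
dE = sqrt((-7.1170)^2 + 1.1290^2 + 7.0250^2) = 10.0636


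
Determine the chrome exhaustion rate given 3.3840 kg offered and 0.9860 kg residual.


Formula: Uptake = (offered - residual) / offered * 100
Substituting: Uptake = (3.3840 - 0.9860) / 3.3840 * 100
Result: 70.8629 %


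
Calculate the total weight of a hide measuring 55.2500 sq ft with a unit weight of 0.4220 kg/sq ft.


Formula: Weight = area * weight_per_sqft
Substituting: Weight = 55.2500 * 0.4220
Result: 23.3155 kg


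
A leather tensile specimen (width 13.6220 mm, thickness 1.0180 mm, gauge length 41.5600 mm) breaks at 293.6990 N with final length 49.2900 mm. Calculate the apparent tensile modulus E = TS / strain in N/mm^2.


TS = F / (w * t) = 293.6990 / (13.6220 * 1.0180) = 21.1794 N/mm^2
strain = (Lf - L0) / L0 = (49.2900 - 41.5600) / 41.5600 = 0.1860
E = TS / strain = 21.1794 / 0.1860 = 113.8701 N/mm^2


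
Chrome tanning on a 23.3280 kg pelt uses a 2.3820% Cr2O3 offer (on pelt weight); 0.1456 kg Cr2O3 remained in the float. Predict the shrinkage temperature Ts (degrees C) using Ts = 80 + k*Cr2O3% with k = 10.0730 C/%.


Offered = pelt * offer_pct / 100 = 23.3280 * 2.3820 / 100 = 0.5557 kg
Uptake = offered - residual = 0.5557 - 0.1456 = 0.4101 kg
Cr2O3% on pelt = uptake / pelt * 100 = 0.4101 / 23.3280 * 100 = 1.7579 %
Ts = 80 + k * Cr2O3% = 80 + 10.0730 * 1.7579 = 97.7069 C


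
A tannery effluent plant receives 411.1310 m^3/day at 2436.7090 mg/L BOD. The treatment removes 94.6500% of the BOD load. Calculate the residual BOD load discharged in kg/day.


Load_in = volume * conc / 1000 = 411.1310 * 2436.7090 / 1000 = 1001.8066 kg/day
Removed = Load_in * eff / 100 = 1001.8066 * 94.6500 / 100 = 948.2100 kg/day
Load_out = Load_in - Removed = 1001.8066 - 948.2100 = 53.5967 kg/day


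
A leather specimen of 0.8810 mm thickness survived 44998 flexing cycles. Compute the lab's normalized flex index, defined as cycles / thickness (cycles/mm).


Formula: Index = cycles / thickness
Substituting: Index = 44998 / 0.8810
Result: 51076.0499 cycles/mm


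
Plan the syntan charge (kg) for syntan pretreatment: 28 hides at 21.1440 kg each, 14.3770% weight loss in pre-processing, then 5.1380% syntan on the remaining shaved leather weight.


Total_raw = N * avg_wt = 28 * 21.1440 = 592.0320 kg
Substrate = Total_raw * (1 - loss/100) = 592.0320 * (1 - 14.3770/100) = 506.9156 kg
Syntan = Substrate * pct / 100 = 506.9156 * 5.1380 / 100 = 26.0453 kg


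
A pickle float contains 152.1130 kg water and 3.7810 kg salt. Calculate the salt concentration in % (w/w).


Formula: Conc = salt / (water + salt) * 100
Substituting: Conc = 3.7810 / (152.1130 + 3.7810) * 100
Result: 2.4254 %


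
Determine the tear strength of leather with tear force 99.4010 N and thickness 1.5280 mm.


Formula: Tear strength = force / thickness
Substituting: Tear strength = 99.4010 / 1.5280
Result: 65.0530 N/mm


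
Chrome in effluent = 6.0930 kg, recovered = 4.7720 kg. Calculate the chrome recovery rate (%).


Formula: Recovery = recovered / input * 100
Substituting: Recovery = 4.7720 / 6.0930 * 100
Result: 78.3194 %


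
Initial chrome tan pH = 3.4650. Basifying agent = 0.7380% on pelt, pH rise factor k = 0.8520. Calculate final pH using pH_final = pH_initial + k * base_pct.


Formula: pH_final = pH_initial + k * base_pct
Substituting: pH_final = 3.4650 + 0.8520 * 0.7380
Result: 4.0938


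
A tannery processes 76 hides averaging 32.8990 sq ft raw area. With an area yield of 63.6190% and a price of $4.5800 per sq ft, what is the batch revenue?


Raw_total = N * avg_area = 76 * 32.8990 = 2500.3240 sq ft
Finished = Raw_total * yield / 100 = 2500.3240 * 63.6190 / 100 = 1590.6811 sq ft
Value = Finished * price = 1590.6811 * 4.5800 = 7285.3196 $


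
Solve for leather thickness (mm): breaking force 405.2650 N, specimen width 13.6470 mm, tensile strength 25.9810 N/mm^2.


Formula: t = F / (TS * w)
Substituting: t = 405.2650 / (25.9810 * 13.6470)
Result: 1.1430 mm


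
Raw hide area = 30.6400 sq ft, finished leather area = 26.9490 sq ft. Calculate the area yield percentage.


Formula: Yield = finished / raw * 100
Substituting: Yield = 26.9490 / 30.6400 * 100
Result: 87.9537 %


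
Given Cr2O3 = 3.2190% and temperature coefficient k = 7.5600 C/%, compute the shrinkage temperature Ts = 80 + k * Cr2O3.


Formula: Ts = 80 + k * Cr2O3
Substituting: Ts = 80 + 7.5600 * 3.2190
Result: 104.3356 C


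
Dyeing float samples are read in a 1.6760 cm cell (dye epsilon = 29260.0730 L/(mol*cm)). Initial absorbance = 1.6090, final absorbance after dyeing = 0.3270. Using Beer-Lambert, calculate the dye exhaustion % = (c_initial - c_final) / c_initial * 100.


c_initial = A_i / (epsilon * l) = 1.6090 / (29260.0730 * 1.6760) = 3.2810e-05 mol/L
c_final = A_f / (epsilon * l) = 0.3270 / (29260.0730 * 1.6760) = 6.6680e-06 mol/L
Exhaustion = (c_initial - c_final) / c_initial * 100 = (3.2810e-05 - 6.6680e-06) / 3.2810e-05 * 100 = 79.6768 %


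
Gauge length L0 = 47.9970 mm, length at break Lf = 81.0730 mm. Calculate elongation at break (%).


Formula: Elongation = (Lf - L0) / L0 * 100
Substituting: Elongation = (81.0730 - 47.9970) / 47.9970 * 100
Result: 68.9126 %


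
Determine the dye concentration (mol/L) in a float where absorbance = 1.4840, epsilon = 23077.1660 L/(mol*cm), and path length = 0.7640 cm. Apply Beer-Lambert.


Formula: c = A / (epsilon * l)
Substituting: c = 1.4840 / (23077.1660 * 0.7640)
Result: 8.4170e-05 mol/L


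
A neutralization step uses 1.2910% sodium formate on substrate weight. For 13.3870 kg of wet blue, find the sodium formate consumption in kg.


Formula: Neutralizer = substrate * pct / 100
Substituting: Neutralizer = 13.3870 * 1.2910 / 100
Result: 0.1728 kg


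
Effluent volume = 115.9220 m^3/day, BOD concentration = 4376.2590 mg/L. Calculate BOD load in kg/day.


Formula: BOD_load = volume * conc / 1000
Substituting: BOD_load = 115.9220 * 4376.2590 / 1000
Result: 507.3047 kg/day


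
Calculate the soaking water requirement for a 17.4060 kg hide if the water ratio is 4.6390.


Formula: Water = hide_weight * ratio
Substituting: Water = 17.4060 * 4.6390
Result: 80.7464 kg


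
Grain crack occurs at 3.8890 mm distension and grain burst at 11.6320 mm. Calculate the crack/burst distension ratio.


Formula: Ratio = crack / burst
Substituting: Ratio = 3.8890 / 11.6320
Result: 0.3343


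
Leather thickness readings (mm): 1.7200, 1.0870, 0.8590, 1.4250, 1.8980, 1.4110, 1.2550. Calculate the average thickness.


Formula: Average = sum / n
Substituting: Average = 9.6550 / 7
Result: 1.3793 mm


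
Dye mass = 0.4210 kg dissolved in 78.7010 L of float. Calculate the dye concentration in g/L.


Formula: Conc = dye_mass(kg) / volume(L) * 1000
Substituting: Conc = 0.4210 / 78.7010 * 1000
Result: 5.3494 g/L


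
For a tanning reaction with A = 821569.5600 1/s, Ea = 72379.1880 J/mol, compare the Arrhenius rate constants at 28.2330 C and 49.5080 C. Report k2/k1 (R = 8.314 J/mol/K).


T1 = 28.2330 + 273.15 = 301.3830 K; T2 = 49.5080 + 273.15 = 322.6580 K
k1 = A * exp(-Ea/(R*T1)) = 821569.5600 * exp(-72379.1880/(8.314*301.3830)) = 2.3425e-07 1/s
k2 = A * exp(-Ea/(R*T2)) = 821569.5600 * exp(-72379.1880/(8.314*322.6580)) = 1.5735e-06 1/s
k2/k1 = 1.5735e-06 / 2.3425e-07 = 6.7170


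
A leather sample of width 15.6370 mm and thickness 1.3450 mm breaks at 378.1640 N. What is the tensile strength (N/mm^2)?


Formula: TS = force / (width * thickness)
Substituting: TS = 378.1640 / (15.6370 * 1.3450)
Result: 17.9806 N/mm^2


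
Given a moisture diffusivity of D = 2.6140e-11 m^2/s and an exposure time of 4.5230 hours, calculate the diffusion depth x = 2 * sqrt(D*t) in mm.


t = 4.5230 hr * 3600 = 16282.8000 s
D * t = 2.6140e-11 * 16282.8000 = 4.2563e-07
x = 2 * sqrt(D*t) = 2 * sqrt(4.2563e-07) = 0.00130481 m = 1.3048 mm


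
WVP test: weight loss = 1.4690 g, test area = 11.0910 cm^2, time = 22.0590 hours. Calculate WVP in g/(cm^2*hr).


Formula: WVP = loss / (area * time)
Substituting: WVP = 1.4690 / (11.0910 * 22.0590)
Result: 0.00600434 g/(cm^2*hr)


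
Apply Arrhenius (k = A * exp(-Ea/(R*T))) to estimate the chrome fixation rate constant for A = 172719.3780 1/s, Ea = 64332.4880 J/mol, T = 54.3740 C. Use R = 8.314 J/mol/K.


T_K = T_C + 273.15 = 54.3740 + 273.15 = 327.5240 K
exponent = -Ea / (R * T_K) = -64332.4880 / (8.314 * 327.5240) = -23.6253
k = A * exp(exponent) = 172719.3780 * exp(-23.6253) = 9.4843e-06 1/s


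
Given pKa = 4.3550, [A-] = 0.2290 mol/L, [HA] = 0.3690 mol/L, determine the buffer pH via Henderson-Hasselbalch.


ratio = [A-] / [HA] = 0.2290 / 0.3690 = 0.6206
log10(ratio) = -0.2072
pH = pKa + log10(ratio) = 4.3550 - 0.2072 = 4.1478


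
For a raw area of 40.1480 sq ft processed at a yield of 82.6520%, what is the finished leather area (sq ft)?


Formula: finished = raw * yield / 100
Substituting: finished = 40.1480 * 82.6520 / 100
Result: 33.1831 sq ft


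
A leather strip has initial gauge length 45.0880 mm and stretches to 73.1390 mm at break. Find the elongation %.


Formula: Elongation = (Lf - L0) / L0 * 100
Substituting: Elongation = (73.1390 - 45.0880) / 45.0880 * 100
Result: 62.2139 %


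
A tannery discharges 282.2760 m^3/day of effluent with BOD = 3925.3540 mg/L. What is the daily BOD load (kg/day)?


Formula: BOD_load = volume * conc / 1000
Substituting: BOD_load = 282.2760 * 3925.3540 / 1000
Result: 1108.0332 kg/day


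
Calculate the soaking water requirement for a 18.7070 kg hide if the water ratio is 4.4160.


Formula: Water = hide_weight * ratio
Substituting: Water = 18.7070 * 4.4160
Result: 82.6101 kg


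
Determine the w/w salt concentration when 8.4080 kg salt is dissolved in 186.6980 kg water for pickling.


Formula: Conc = salt / (water + salt) * 100
Substituting: Conc = 8.4080 / (186.6980 + 8.4080) * 100
Result: 4.3095 %


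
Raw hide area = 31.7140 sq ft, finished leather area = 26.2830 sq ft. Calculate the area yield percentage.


Formula: Yield = finished / raw * 100
Substituting: Yield = 26.2830 / 31.7140 * 100
Result: 82.8751 %


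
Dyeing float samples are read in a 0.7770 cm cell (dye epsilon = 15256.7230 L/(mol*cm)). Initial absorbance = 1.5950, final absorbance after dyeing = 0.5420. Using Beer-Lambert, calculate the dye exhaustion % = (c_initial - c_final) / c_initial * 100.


c_initial = A_i / (epsilon * l) = 1.5950 / (15256.7230 * 0.7770) = 1.3455e-04 mol/L
c_final = A_f / (epsilon * l) = 0.5420 / (15256.7230 * 0.7770) = 4.5721e-05 mol/L
Exhaustion = (c_initial - c_final) / c_initial * 100 = (1.3455e-04 - 4.5721e-05) / 1.3455e-04 * 100 = 66.0188 %


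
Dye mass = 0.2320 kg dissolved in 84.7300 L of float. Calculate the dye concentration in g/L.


Formula: Conc = dye_mass(kg) / volume(L) * 1000
Substituting: Conc = 0.2320 / 84.7300 * 1000
Result: 2.7381 g/L


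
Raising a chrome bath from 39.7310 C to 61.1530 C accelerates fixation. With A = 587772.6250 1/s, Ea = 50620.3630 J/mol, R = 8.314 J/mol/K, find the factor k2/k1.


T1 = 39.7310 + 273.15 = 312.8810 K; T2 = 61.1530 + 273.15 = 334.3030 K
k1 = A * exp(-Ea/(R*T1)) = 587772.6250 * exp(-50620.3630/(8.314*312.8810)) = 0.00207956 1/s
k2 = A * exp(-Ea/(R*T2)) = 587772.6250 * exp(-50620.3630/(8.314*334.3030)) = 0.0072364 1/s
k2/k1 = 0.0072364 / 0.00207956 = 3.4798


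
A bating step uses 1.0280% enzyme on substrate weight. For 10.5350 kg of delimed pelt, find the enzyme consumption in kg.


Formula: Enzyme = substrate * pct / 100
Substituting: Enzyme = 10.5350 * 1.0280 / 100
Result: 0.1083 kg


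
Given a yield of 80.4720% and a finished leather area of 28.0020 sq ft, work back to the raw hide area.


Formula: raw = finished * 100 / yield
Substituting: raw = 28.0020 * 100 / 80.4720
Result: 34.7972 sq ft


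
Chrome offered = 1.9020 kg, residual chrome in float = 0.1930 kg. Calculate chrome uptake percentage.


Formula: Uptake = (offered - residual) / offered * 100
Substituting: Uptake = (1.9020 - 0.1930) / 1.9020 * 100
Result: 89.8528 %


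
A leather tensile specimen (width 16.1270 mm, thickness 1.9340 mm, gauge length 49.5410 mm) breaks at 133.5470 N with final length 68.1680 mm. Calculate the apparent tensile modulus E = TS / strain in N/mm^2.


TS = F / (w * t) = 133.5470 / (16.1270 * 1.9340) = 4.2818 N/mm^2
strain = (Lf - L0) / L0 = (68.1680 - 49.5410) / 49.5410 = 0.3760
E = TS / strain = 4.2818 / 0.3760 = 11.3880 N/mm^2


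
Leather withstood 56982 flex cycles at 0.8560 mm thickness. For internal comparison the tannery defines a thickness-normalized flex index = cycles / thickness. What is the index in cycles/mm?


Formula: Index = cycles / thickness
Substituting: Index = 56982 / 0.8560
Result: 66567.7570 cycles/mm


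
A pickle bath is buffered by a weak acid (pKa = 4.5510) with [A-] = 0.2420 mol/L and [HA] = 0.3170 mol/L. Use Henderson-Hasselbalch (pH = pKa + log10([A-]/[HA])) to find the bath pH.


ratio = [A-] / [HA] = 0.2420 / 0.3170 = 0.7634
log10(ratio) = -0.1172
pH = pKa + log10(ratio) = 4.5510 - 0.1172 = 4.4338


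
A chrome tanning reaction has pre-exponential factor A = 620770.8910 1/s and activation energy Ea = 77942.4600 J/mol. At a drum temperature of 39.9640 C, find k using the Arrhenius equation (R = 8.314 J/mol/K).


T_K = T_C + 273.15 = 39.9640 + 273.15 = 313.1140 K
exponent = -Ea / (R * T_K) = -77942.4600 / (8.314 * 313.1140) = -29.9407
k = A * exp(exponent) = 620770.8910 * exp(-29.9407) = 6.1640e-08 1/s


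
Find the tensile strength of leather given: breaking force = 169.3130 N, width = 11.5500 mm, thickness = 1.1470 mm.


Formula: TS = force / (width * thickness)
Substituting: TS = 169.3130 / (11.5500 * 1.1470)
Result: 12.7804 N/mm^2


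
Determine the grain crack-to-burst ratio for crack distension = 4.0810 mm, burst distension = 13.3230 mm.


Formula: Ratio = crack / burst
Substituting: Ratio = 4.0810 / 13.3230
Result: 0.3063


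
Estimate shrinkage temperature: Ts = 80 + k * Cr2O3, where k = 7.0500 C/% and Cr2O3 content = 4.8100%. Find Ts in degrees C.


Formula: Ts = 80 + k * Cr2O3
Substituting: Ts = 80 + 7.0500 * 4.8100
Result: 113.9105 C


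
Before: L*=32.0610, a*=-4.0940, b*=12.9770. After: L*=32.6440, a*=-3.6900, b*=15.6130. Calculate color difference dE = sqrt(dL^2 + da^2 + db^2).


dL = 0.5830, da = 0.4040, db = 2.6360
dE = sqrt(0.5830^2 + 0.4040^2 + 2.6360^2) = 2.7298


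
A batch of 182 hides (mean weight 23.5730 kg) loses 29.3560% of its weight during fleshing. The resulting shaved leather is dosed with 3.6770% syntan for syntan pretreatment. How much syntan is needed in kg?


Total_raw = N * avg_wt = 182 * 23.5730 = 4290.2860 kg
Substrate = Total_raw * (1 - loss/100) = 4290.2860 * (1 - 29.3560/100) = 3030.8296 kg
Syntan = Substrate * pct / 100 = 3030.8296 * 3.6770 / 100 = 111.4436 kg


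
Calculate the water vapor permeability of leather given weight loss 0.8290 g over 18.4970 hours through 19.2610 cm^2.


Formula: WVP = loss / (area * time)
Substituting: WVP = 0.8290 / (19.2610 * 18.4970)
Result: 0.00232688 g/(cm^2*hr)


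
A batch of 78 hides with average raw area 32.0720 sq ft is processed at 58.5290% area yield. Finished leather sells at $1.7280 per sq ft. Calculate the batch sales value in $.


Raw_total = N * avg_area = 78 * 32.0720 = 2501.6160 sq ft
Finished = Raw_total * yield / 100 = 2501.6160 * 58.5290 / 100 = 1464.1708 sq ft
Value = Finished * price = 1464.1708 * 1.7280 = 2530.0872 $


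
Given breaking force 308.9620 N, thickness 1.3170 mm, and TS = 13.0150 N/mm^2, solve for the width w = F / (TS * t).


Formula: w = F / (TS * t)
Substituting: w = 308.9620 / (13.0150 * 1.3170)
Result: 18.0250 mm


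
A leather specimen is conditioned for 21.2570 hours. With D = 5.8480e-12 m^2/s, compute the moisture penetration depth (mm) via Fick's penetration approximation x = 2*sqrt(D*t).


t = 21.2570 hr * 3600 = 76525.2000 s
D * t = 5.8480e-12 * 76525.2000 = 4.4752e-07
x = 2 * sqrt(D*t) = 2 * sqrt(4.4752e-07) = 0.00133794 m = 1.3379 mm


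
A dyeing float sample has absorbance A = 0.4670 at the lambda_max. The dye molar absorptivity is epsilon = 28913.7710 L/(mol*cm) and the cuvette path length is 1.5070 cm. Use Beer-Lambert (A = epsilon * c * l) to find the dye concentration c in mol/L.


Formula: c = A / (epsilon * l)
Substituting: c = 0.4670 / (28913.7710 * 1.5070)
Result: 1.0718e-05 mol/L


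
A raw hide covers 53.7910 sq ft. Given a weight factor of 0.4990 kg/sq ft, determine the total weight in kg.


Formula: Weight = area * weight_per_sqft
Substituting: Weight = 53.7910 * 0.4990
Result: 26.8417 kg


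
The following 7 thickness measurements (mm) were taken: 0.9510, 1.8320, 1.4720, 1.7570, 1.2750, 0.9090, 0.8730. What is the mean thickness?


Formula: Average = sum / n
Substituting: Average = 9.0690 / 7
Result: 1.2956 mm


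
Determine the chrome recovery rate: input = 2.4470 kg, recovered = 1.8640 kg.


Formula: Recovery = recovered / input * 100
Substituting: Recovery = 1.8640 / 2.4470 * 100
Result: 76.1749 %


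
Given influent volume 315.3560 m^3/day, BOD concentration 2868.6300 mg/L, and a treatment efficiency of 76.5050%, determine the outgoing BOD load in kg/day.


Load_in = volume * conc / 1000 = 315.3560 * 2868.6300 / 1000 = 904.6397 kg/day
Removed = Load_in * eff / 100 = 904.6397 * 76.5050 / 100 = 692.0946 kg/day
Load_out = Load_in - Removed = 904.6397 - 692.0946 = 212.5451 kg/day


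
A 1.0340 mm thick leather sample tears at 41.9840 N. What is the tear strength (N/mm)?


Formula: Tear strength = force / thickness
Substituting: Tear strength = 41.9840 / 1.0340
Result: 40.6035 N/mm


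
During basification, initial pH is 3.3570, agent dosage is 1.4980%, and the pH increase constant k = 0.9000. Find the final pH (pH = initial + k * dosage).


Formula: pH_final = pH_initial + k * base_pct
Substituting: pH_final = 3.3570 + 0.9000 * 1.4980
Result: 4.7052


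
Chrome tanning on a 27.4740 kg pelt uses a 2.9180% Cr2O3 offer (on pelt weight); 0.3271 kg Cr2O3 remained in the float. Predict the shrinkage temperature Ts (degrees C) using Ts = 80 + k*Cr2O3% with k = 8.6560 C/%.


Offered = pelt * offer_pct / 100 = 27.4740 * 2.9180 / 100 = 0.8017 kg
Uptake = offered - residual = 0.8017 - 0.3271 = 0.4746 kg
Cr2O3% on pelt = uptake / pelt * 100 = 0.4746 / 27.4740 * 100 = 1.7274 %
Ts = 80 + k * Cr2O3% = 80 + 8.6560 * 1.7274 = 94.9525 C


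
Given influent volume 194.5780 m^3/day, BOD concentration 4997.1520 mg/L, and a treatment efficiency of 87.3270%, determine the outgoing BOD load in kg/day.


Load_in = volume * conc / 1000 = 194.5780 * 4997.1520 / 1000 = 972.3358 kg/day
Removed = Load_in * eff / 100 = 972.3358 * 87.3270 / 100 = 849.1117 kg/day
Load_out = Load_in - Removed = 972.3358 - 849.1117 = 123.2241 kg/day


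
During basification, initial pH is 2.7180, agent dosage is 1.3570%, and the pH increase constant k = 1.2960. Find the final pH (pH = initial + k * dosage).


Formula: pH_final = pH_initial + k * base_pct
Substituting: pH_final = 2.7180 + 1.2960 * 1.3570
Result: 4.4767


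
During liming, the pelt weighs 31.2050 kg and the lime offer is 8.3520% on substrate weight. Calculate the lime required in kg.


Formula: Lime = substrate * pct / 100
Substituting: Lime = 31.2050 * 8.3520 / 100
Result: 2.6062 kg


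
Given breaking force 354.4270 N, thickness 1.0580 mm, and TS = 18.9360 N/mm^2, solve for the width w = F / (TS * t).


Formula: w = F / (TS * t)
Substituting: w = 354.4270 / (18.9360 * 1.0580)
Result: 17.6910 mm


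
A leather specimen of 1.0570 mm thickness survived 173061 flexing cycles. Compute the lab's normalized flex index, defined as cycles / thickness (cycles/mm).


Formula: Index = cycles / thickness
Substituting: Index = 173061 / 1.0570
Result: 163728.4768 cycles/mm


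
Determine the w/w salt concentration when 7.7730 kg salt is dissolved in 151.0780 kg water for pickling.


Formula: Conc = salt / (water + salt) * 100
Substituting: Conc = 7.7730 / (151.0780 + 7.7730) * 100
Result: 4.8933 %


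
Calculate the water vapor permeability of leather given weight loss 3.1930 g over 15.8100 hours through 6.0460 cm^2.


Formula: WVP = loss / (area * time)
Substituting: WVP = 3.1930 / (6.0460 * 15.8100)
Result: 0.033404 g/(cm^2*hr)


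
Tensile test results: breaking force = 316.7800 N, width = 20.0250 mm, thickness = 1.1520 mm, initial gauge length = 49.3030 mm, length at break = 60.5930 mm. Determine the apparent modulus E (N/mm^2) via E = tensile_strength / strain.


TS = F / (w * t) = 316.7800 / (20.0250 * 1.1520) = 13.7320 N/mm^2
strain = (Lf - L0) / L0 = (60.5930 - 49.3030) / 49.3030 = 0.2290
E = TS / strain = 13.7320 / 0.2290 = 59.9670 N/mm^2


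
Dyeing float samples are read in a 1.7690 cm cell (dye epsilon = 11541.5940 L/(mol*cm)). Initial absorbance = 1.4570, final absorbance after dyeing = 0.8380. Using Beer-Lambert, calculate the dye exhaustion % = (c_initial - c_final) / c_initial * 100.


c_initial = A_i / (epsilon * l) = 1.4570 / (11541.5940 * 1.7690) = 7.1362e-05 mol/L
c_final = A_f / (epsilon * l) = 0.8380 / (11541.5940 * 1.7690) = 4.1044e-05 mol/L
Exhaustion = (c_initial - c_final) / c_initial * 100 = (7.1362e-05 - 4.1044e-05) / 7.1362e-05 * 100 = 42.4846 %


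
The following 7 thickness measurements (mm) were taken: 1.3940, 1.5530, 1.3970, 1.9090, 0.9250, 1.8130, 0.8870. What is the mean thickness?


Formula: Average = sum / n
Substituting: Average = 9.8780 / 7
Result: 1.4111 mm


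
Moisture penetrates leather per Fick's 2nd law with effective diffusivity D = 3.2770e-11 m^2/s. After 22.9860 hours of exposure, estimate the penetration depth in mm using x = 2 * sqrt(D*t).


t = 22.9860 hr * 3600 = 82749.6000 s
D * t = 3.2770e-11 * 82749.6000 = 2.7117e-06
x = 2 * sqrt(D*t) = 2 * sqrt(2.7117e-06) = 0.00329345 m = 3.2935 mm


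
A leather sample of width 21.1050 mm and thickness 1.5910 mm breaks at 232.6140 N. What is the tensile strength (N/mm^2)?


Formula: TS = force / (width * thickness)
Substituting: TS = 232.6140 / (21.1050 * 1.5910)
Result: 6.9276 N/mm^2


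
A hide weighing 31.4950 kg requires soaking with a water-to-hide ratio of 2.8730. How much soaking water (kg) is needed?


Formula: Water = hide_weight * ratio
Substituting: Water = 31.4950 * 2.8730
Result: 90.4851 kg


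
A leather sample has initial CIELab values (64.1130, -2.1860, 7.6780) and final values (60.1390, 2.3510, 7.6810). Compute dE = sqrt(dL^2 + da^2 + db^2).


dL = -3.9740, da = 4.5370, db = 0.003
dE = sqrt((-3.9740)^2 + 4.5370^2 + 0.003^2) = 6.0313


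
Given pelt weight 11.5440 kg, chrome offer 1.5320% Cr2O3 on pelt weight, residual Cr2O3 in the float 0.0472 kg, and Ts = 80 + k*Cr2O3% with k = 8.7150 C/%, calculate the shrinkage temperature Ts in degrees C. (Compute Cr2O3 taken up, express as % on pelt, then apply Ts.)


Offered = pelt * offer_pct / 100 = 11.5440 * 1.5320 / 100 = 0.1769 kg
Uptake = offered - residual = 0.1769 - 0.0472 = 0.1297 kg
Cr2O3% on pelt = uptake / pelt * 100 = 0.1297 / 11.5440 * 100 = 1.1231 %
Ts = 80 + k * Cr2O3% = 80 + 8.7150 * 1.1231 = 89.7881 C


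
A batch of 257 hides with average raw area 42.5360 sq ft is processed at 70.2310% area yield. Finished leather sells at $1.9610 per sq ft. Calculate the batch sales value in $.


Raw_total = N * avg_area = 257 * 42.5360 = 10931.7520 sq ft
Finished = Raw_total * yield / 100 = 10931.7520 * 70.2310 / 100 = 7677.4787 sq ft
Value = Finished * price = 7677.4787 * 1.9610 = 15055.5358 $


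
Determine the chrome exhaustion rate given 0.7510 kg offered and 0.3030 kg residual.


Formula: Uptake = (offered - residual) / offered * 100
Substituting: Uptake = (0.7510 - 0.3030) / 0.7510 * 100
Result: 59.6538 %


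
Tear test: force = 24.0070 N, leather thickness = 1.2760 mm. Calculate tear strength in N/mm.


Formula: Tear strength = force / thickness
Substituting: Tear strength = 24.0070 / 1.2760
Result: 18.8143 N/mm


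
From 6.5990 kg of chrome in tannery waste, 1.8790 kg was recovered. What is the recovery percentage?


Formula: Recovery = recovered / input * 100
Substituting: Recovery = 1.8790 / 6.5990 * 100
Result: 28.4740 %


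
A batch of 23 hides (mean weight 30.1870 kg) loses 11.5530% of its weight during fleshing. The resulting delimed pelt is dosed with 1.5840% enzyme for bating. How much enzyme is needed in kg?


Total_raw = N * avg_wt = 23 * 30.1870 = 694.3010 kg
Substrate = Total_raw * (1 - loss/100) = 694.3010 * (1 - 11.5530/100) = 614.0884 kg
Enzyme = Substrate * pct / 100 = 614.0884 * 1.5840 / 100 = 9.7272 kg


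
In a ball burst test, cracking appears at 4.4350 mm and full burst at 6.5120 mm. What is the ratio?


Formula: Ratio = crack / burst
Substituting: Ratio = 4.4350 / 6.5120
Result: 0.6811


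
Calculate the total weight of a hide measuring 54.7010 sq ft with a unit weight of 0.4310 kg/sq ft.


Formula: Weight = area * weight_per_sqft
Substituting: Weight = 54.7010 * 0.4310
Result: 23.5761 kg


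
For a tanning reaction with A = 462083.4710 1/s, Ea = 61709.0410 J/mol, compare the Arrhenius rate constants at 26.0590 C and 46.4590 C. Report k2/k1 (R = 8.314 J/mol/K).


T1 = 26.0590 + 273.15 = 299.2090 K; T2 = 46.4590 + 273.15 = 319.6090 K
k1 = A * exp(-Ea/(R*T1)) = 462083.4710 * exp(-61709.0410/(8.314*299.2090)) = 7.7880e-06 1/s
k2 = A * exp(-Ea/(R*T2)) = 462083.4710 * exp(-61709.0410/(8.314*319.6090)) = 3.7937e-05 1/s
k2/k1 = 3.7937e-05 / 7.7880e-06 = 4.8712


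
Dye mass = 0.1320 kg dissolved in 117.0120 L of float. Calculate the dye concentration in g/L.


Formula: Conc = dye_mass(kg) / volume(L) * 1000
Substituting: Conc = 0.1320 / 117.0120 * 1000
Result: 1.1281 g/L


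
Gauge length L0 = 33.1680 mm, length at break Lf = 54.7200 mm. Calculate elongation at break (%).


Formula: Elongation = (Lf - L0) / L0 * 100
Substituting: Elongation = (54.7200 - 33.1680) / 33.1680 * 100
Result: 64.9783 %


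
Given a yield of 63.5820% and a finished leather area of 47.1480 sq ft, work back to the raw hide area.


Formula: raw = finished * 100 / yield
Substituting: raw = 47.1480 * 100 / 63.5820
Result: 74.1531 sq ft


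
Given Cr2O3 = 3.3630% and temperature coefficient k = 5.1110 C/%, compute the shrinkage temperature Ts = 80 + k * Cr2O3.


Formula: Ts = 80 + k * Cr2O3
Substituting: Ts = 80 + 5.1110 * 3.3630
Result: 97.1883 C


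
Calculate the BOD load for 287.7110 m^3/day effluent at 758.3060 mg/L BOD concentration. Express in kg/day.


Formula: BOD_load = volume * conc / 1000
Substituting: BOD_load = 287.7110 * 758.3060 / 1000
Result: 218.1730 kg/day


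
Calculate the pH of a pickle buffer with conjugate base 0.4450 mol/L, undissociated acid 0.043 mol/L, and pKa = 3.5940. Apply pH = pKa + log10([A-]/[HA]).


ratio = [A-] / [HA] = 0.4450 / 0.043 = 10.3488
log10(ratio) = 1.0149
pH = pKa + log10(ratio) = 3.5940 + 1.0149 = 4.6089


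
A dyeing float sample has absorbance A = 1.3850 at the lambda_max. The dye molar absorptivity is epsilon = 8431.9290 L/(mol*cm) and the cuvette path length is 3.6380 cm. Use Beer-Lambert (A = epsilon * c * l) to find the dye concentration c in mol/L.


Formula: c = A / (epsilon * l)
Substituting: c = 1.3850 / (8431.9290 * 3.6380)
Result: 4.5150e-05 mol/L


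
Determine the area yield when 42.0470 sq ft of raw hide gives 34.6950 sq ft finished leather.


Formula: Yield = finished / raw * 100
Substituting: Yield = 34.6950 / 42.0470 * 100
Result: 82.5148 %


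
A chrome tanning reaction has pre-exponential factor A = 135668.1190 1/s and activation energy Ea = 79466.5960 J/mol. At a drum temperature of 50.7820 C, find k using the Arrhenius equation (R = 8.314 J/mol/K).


T_K = T_C + 273.15 = 50.7820 + 273.15 = 323.9320 K
exponent = -Ea / (R * T_K) = -79466.5960 / (8.314 * 323.9320) = -29.5067
k = A * exp(exponent) = 135668.1190 * exp(-29.5067) = 2.0791e-08 1/s


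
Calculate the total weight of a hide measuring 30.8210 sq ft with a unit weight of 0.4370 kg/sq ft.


Formula: Weight = area * weight_per_sqft
Substituting: Weight = 30.8210 * 0.4370
Result: 13.4688 kg


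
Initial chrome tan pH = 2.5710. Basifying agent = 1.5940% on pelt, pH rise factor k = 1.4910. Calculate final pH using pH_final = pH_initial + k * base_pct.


Formula: pH_final = pH_initial + k * base_pct
Substituting: pH_final = 2.5710 + 1.4910 * 1.5940
Result: 4.9477


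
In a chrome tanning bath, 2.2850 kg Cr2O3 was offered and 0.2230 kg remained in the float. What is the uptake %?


Formula: Uptake = (offered - residual) / offered * 100
Substituting: Uptake = (2.2850 - 0.2230) / 2.2850 * 100
Result: 90.2407 %


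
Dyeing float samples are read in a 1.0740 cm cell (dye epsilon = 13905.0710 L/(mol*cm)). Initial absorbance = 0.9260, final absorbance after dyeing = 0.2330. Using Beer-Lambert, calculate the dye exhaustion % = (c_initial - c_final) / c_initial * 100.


c_initial = A_i / (epsilon * l) = 0.9260 / (13905.0710 * 1.0740) = 6.2006e-05 mol/L
c_final = A_f / (epsilon * l) = 0.2330 / (13905.0710 * 1.0740) = 1.5602e-05 mol/L
Exhaustion = (c_initial - c_final) / c_initial * 100 = (6.2006e-05 - 1.5602e-05) / 6.2006e-05 * 100 = 74.8380 %


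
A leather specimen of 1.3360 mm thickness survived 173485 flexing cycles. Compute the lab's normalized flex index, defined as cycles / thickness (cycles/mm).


Formula: Index = cycles / thickness
Substituting: Index = 173485 / 1.3360
Result: 129854.0419 cycles/mm


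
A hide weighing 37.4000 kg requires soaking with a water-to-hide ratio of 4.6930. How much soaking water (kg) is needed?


Formula: Water = hide_weight * ratio
Substituting: Water = 37.4000 * 4.6930
Result: 175.5182 kg


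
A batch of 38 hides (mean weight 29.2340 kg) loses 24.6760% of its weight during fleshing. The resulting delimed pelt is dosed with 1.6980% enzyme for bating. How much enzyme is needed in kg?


Total_raw = N * avg_wt = 38 * 29.2340 = 1110.8920 kg
Substrate = Total_raw * (1 - loss/100) = 1110.8920 * (1 - 24.6760/100) = 836.7683 kg
Enzyme = Substrate * pct / 100 = 836.7683 * 1.6980 / 100 = 14.2083 kg


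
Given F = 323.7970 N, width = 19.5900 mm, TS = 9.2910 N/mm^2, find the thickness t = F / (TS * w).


Formula: t = F / (TS * w)
Substituting: t = 323.7970 / (9.2910 * 19.5900)
Result: 1.7790 mm


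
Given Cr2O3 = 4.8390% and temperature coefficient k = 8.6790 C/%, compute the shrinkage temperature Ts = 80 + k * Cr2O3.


Formula: Ts = 80 + k * Cr2O3
Substituting: Ts = 80 + 8.6790 * 4.8390
Result: 121.9977 C


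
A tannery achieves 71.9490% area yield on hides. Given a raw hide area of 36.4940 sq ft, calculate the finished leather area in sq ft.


Formula: finished = raw * yield / 100
Substituting: finished = 36.4940 * 71.9490 / 100
Result: 26.2571 sq ft


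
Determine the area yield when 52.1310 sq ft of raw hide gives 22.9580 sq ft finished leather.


Formula: Yield = finished / raw * 100
Substituting: Yield = 22.9580 / 52.1310 * 100
Result: 44.0391 %


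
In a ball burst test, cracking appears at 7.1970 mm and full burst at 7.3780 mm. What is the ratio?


Formula: Ratio = crack / burst
Substituting: Ratio = 7.1970 / 7.3780
Result: 0.9755


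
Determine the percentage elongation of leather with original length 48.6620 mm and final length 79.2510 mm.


Formula: Elongation = (Lf - L0) / L0 * 100
Substituting: Elongation = (79.2510 - 48.6620) / 48.6620 * 100
Result: 62.8601 %


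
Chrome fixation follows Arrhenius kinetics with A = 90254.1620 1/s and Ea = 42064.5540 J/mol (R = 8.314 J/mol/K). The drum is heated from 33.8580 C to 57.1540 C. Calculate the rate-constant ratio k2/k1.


T1 = 33.8580 + 273.15 = 307.0080 K; T2 = 57.1540 + 273.15 = 330.3040 K
k1 = A * exp(-Ea/(R*T1)) = 90254.1620 * exp(-42064.5540/(8.314*307.0080)) = 0.00628499 1/s
k2 = A * exp(-Ea/(R*T2)) = 90254.1620 * exp(-42064.5540/(8.314*330.3040)) = 0.0200952 1/s
k2/k1 = 0.0200952 / 0.00628499 = 3.1973


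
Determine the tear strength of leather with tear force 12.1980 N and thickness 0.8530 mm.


Formula: Tear strength = force / thickness
Substituting: Tear strength = 12.1980 / 0.8530
Result: 14.3001 N/mm


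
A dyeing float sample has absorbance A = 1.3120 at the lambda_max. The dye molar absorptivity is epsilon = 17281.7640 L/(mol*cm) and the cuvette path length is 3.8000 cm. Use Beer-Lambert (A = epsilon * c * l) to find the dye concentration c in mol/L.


Formula: c = A / (epsilon * l)
Substituting: c = 1.3120 / (17281.7640 * 3.8000)
Result: 1.9978e-05 mol/L


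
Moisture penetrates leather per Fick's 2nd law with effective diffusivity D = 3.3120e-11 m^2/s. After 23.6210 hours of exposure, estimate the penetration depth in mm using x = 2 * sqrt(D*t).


t = 23.6210 hr * 3600 = 85035.6000 s
D * t = 3.3120e-11 * 85035.6000 = 2.8164e-06
x = 2 * sqrt(D*t) = 2 * sqrt(2.8164e-06) = 0.00335641 m = 3.3564 mm
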